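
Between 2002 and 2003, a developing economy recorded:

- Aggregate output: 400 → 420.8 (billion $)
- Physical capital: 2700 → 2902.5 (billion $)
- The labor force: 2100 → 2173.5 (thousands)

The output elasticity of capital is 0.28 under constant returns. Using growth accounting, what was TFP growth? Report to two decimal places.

0.58%

Aggregate output growth = (420.8 − 400) / 400 = 5.2%.
Physical capital growth = (2902.5 − 2700) / 2700 = 7.5%.
The labor force growth = (2173.5 − 2100) / 2100 = 3.5%.
Labor's share = 1 − 0.28 = 0.72.
Physical capital: 0.28 × 7.5 = 2.1 pp.
The labor force: 0.72 × 3.5 = 2.52 pp.
TFP growth = 5.2 − 4.62 = 0.58%.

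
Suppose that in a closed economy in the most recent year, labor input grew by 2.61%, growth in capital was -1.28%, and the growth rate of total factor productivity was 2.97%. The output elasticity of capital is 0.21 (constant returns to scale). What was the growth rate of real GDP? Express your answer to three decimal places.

Labor's share = 1 − 0.21 = 0.79.
Capital: 0.21 × (-1.28) = -0.2688 pp.
Labor input: 0.79 × 2.61 = 2.0619 pp.
Output growth = 2.97 + 1.7931 = 4.7631%.

Real GDP grew 4.763%.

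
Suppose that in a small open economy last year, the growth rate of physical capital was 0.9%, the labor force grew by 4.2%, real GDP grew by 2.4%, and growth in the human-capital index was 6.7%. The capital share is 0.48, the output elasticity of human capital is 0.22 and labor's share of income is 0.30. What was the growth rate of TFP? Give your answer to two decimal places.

Labor's share = 1 − 0.48 − 0.22 = 0.3.
Physical capital: 0.48 × 0.9 = 0.432 pp.
The human-capital index: 0.22 × 6.7 = 1.474 pp.
The labor force: 0.3 × 4.2 = 1.26 pp.
TFP growth = 2.4 − 3.166 = -0.766%.

-0.77%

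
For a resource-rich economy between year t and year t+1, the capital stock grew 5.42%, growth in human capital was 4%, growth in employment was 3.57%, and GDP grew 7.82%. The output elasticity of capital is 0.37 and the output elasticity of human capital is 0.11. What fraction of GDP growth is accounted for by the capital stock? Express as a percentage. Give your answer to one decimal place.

The capital stock contributed 0.37 × 5.42 = 2.0054 pp.
Share of growth = 2.0054 / 7.82 × 100 = 25.645%.

25.6%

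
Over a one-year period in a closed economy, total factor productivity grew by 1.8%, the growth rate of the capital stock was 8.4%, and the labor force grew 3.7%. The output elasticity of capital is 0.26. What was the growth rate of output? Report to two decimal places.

Output grew 6.72%.

Labor's share = 1 − 0.26 = 0.74.
The capital stock: 0.26 × 8.4 = 2.184 pp.
The labor force: 0.74 × 3.7 = 2.738 pp.
Output growth = 1.8 + 4.922 = 6.722%.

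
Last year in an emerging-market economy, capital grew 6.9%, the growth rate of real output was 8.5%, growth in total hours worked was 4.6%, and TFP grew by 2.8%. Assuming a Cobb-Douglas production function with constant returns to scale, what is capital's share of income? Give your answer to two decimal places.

gY = gA + α·gK + (1−α)·gL, so gY − gA − gL = α(gK − gL).
8.5 − 2.8 − 4.6 = α × (6.9 − 4.6).
1.1 = 2.3 α, so α = 0.4783.

0.48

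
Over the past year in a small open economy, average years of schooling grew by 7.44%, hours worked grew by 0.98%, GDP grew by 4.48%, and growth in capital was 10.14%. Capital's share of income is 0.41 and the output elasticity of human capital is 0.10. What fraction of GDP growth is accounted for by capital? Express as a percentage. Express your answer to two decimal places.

Capital contributed 0.41 × 10.14 = 4.1574 pp.
Share of growth = 4.1574 / 4.48 × 100 = 92.7991%.

92.80%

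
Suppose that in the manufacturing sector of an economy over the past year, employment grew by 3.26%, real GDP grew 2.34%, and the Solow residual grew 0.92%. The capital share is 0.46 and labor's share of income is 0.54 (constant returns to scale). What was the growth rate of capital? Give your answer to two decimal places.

-0.74%

Labor's share = 1 − 0.46 = 0.54.
gY = gA + 0.54×3.26 + 0.46×g.
0.46×g = 2.34 − 0.92 − 1.7604 = -0.3404.
g = -0.3404 / 0.46 = -0.74%.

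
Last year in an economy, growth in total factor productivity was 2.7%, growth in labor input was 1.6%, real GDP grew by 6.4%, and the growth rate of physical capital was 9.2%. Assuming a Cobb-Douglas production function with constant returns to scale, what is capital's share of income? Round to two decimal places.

α = 0.28

gY = gA + α·gK + (1−α)·gL, so gY − gA − gL = α(gK − gL).
6.4 − 2.7 − 1.6 = α × (9.2 − 1.6).
2.1 = 7.6 α, so α = 0.2763.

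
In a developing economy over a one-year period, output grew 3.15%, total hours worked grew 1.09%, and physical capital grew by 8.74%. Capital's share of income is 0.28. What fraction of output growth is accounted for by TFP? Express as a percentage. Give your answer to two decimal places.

Labor's share = 1 − 0.28 = 0.72.
Physical capital: 0.28 × 8.74 = 2.4472 pp.
Total hours worked: 0.72 × 1.09 = 0.7848 pp.
TFP growth = 3.15 − 3.232 = -0.082%.
TFP share of growth = -0.082 / 3.15 × 100 = -2.6032%.

TFP accounted for -2.60% of growth.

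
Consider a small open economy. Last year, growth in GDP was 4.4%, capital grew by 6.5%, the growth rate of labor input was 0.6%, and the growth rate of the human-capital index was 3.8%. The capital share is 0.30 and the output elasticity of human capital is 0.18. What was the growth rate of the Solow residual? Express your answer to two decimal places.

Labor's share = 1 − 0.3 − 0.18 = 0.52.
Capital: 0.3 × 6.5 = 1.95 pp.
The human-capital index: 0.18 × 3.8 = 0.684 pp.
Labor input: 0.52 × 0.6 = 0.312 pp.
TFP growth = 4.4 − 2.946 = 1.454%.

1.45%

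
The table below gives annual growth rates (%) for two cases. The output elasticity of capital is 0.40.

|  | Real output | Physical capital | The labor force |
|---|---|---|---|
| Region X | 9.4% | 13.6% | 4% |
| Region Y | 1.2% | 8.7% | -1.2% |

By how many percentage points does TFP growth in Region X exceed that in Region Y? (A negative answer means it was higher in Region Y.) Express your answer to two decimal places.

Labor's share = 1 − 0.4 = 0.6.
Region X: TFP = 9.4 − 5.44 − 2.4 = 1.56%.
Region Y: TFP = 1.2 − 3.48 + 0.72 = -1.56%.
Difference = 1.56 − (-1.56) = 3.12 pp.

3.12 percentage points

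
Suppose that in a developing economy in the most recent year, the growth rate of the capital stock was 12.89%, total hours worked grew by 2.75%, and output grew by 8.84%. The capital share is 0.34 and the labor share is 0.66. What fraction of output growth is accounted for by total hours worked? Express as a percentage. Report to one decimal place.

Labor's share = 1 − 0.34 = 0.66.
Total hours worked contributed 0.66 × 2.75 = 1.815 pp.
Share of growth = 1.815 / 8.84 × 100 = 20.532%.

Total hours worked accounted for 20.5% of growth.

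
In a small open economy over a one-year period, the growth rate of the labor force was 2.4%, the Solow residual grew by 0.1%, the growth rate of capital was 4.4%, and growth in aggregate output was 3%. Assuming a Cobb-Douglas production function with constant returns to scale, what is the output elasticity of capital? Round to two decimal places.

The output elasticity of capital is 0.25.

gY = gA + α·gK + (1−α)·gL, so gY − gA − gL = α(gK − gL).
3 − 0.1 − 2.4 = α × (4.4 − 2.4).
0.5 = 2 α, so α = 0.25.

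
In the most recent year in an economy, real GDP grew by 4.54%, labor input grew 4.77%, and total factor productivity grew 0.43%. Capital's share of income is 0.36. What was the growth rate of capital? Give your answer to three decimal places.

2.937%

Labor's share = 1 − 0.36 = 0.64.
gY = gA + 0.64×4.77 + 0.36×g.
0.36×g = 4.54 − 0.43 − 3.0528 = 1.0572.
g = 1.0572 / 0.36 = 2.93667%.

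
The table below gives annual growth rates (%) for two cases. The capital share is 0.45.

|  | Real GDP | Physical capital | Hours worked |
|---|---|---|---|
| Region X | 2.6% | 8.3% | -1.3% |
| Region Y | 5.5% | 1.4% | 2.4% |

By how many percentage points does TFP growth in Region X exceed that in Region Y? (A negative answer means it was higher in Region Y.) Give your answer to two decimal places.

-3.97 percentage points

Labor's share = 1 − 0.45 = 0.55.
Region X: TFP = 2.6 − 3.735 + 0.715 = -0.42%.
Region Y: TFP = 5.5 − 0.63 − 1.32 = 3.55%.
Difference = -0.42 − (3.55) = -3.97 pp.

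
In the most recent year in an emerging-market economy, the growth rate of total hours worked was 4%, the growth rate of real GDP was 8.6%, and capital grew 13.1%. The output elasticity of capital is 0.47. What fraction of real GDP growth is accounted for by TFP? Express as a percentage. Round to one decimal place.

TFP accounted for 3.8% of growth.

Labor's share = 1 − 0.47 = 0.53.
Capital: 0.47 × 13.1 = 6.157 pp.
Total hours worked: 0.53 × 4 = 2.12 pp.
TFP growth = 8.6 − 8.277 = 0.323%.
TFP share of growth = 0.323 / 8.6 × 100 = 3.756%.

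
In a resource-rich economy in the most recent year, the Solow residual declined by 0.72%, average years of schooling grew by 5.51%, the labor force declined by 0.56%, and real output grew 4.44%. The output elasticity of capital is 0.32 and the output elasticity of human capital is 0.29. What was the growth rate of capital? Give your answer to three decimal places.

11.814%

Labor's share = 1 − 0.32 − 0.29 = 0.39.
gY = gA + 0.29×5.51 + 0.39×(-0.56) + 0.32×g.
0.32×g = 4.44 + 0.72 − 1.3795 = 3.7805.
g = 3.7805 / 0.32 = 11.81406%.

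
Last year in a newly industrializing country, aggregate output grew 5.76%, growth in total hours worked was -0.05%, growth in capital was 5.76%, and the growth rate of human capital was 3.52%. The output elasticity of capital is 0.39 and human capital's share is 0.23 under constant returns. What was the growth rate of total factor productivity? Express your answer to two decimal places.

Labor's share = 1 − 0.39 − 0.23 = 0.38.
Capital: 0.39 × 5.76 = 2.2464 pp.
Human capital: 0.23 × 3.52 = 0.8096 pp.
Total hours worked: 0.38 × (-0.05) = -0.019 pp.
TFP growth = 5.76 − 3.037 = 2.723%.

2.72%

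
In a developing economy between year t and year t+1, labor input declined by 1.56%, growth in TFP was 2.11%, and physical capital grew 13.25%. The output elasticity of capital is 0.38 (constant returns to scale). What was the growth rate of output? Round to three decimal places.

6.178%

Labor's share = 1 − 0.38 = 0.62.
Physical capital: 0.38 × 13.25 = 5.035 pp.
Labor input: 0.62 × (-1.56) = -0.9672 pp.
Output growth = 2.11 + 4.0678 = 6.1778%.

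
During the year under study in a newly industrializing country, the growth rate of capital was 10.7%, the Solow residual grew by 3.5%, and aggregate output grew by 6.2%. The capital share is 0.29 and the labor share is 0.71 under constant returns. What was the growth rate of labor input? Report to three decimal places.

-0.568%

Labor's share = 1 − 0.29 = 0.71.
gY = gA + 0.29×10.7 + 0.71×g.
0.71×g = 6.2 − 3.5 − 3.103 = -0.403.
g = -0.403 / 0.71 = -0.56761%.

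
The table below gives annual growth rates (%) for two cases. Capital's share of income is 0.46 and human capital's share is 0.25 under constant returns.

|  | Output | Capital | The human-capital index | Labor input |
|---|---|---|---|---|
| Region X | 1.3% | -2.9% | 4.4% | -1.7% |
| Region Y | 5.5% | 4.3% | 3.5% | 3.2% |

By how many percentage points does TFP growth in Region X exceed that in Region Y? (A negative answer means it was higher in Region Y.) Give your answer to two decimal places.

0.31 percentage points

Labor's share = 1 − 0.46 − 0.25 = 0.29.
Region X: TFP = 1.3 + 1.334 − 1.1 + 0.493 = 2.027%.
Region Y: TFP = 5.5 − 1.978 − 0.875 − 0.928 = 1.719%.
Difference = 2.027 − (1.719) = 0.308 pp.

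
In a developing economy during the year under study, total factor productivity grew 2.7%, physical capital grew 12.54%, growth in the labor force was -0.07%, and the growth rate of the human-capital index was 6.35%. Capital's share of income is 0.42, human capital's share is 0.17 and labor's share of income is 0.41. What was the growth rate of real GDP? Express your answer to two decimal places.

Labor's share = 1 − 0.42 − 0.17 = 0.41.
Physical capital: 0.42 × 12.54 = 5.2668 pp.
The human-capital index: 0.17 × 6.35 = 1.0795 pp.
The labor force: 0.41 × (-0.07) = -0.0287 pp.
Output growth = 2.7 + 6.3176 = 9.0176%.

9.02%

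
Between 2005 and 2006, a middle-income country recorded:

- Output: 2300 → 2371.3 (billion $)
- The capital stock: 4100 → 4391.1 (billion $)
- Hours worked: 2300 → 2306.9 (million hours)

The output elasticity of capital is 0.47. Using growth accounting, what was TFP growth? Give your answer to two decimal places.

-0.40%

Output growth = (2371.3 − 2300) / 2300 = 3.1%.
The capital stock growth = (4391.1 − 4100) / 4100 = 7.1%.
Hours worked growth = (2306.9 − 2300) / 2300 = 0.3%.
Labor's share = 1 − 0.47 = 0.53.
The capital stock: 0.47 × 7.1 = 3.337 pp.
Hours worked: 0.53 × 0.3 = 0.159 pp.
TFP growth = 3.1 − 3.496 = -0.396%.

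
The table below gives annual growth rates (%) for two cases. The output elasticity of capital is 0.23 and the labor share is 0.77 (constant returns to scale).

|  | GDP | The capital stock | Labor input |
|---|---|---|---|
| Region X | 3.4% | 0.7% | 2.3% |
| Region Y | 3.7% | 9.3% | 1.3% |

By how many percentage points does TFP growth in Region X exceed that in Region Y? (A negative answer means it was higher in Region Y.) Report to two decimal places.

Labor's share = 1 − 0.23 = 0.77.
Region X: TFP = 3.4 − 0.161 − 1.771 = 1.468%.
Region Y: TFP = 3.7 − 2.139 − 1.001 = 0.56%.
Difference = 1.468 − (0.56) = 0.908 pp.

0.91 percentage points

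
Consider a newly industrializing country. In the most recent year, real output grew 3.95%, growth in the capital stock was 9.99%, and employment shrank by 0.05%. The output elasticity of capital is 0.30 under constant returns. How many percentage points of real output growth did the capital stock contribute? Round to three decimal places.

Contribution = share × growth = 0.3 × 9.99 = 2.997 pp.

2.997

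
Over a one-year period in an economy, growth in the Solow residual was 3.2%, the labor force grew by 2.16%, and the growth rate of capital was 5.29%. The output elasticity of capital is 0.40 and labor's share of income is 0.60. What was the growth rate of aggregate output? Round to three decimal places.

Labor's share = 1 − 0.4 = 0.6.
Capital: 0.4 × 5.29 = 2.116 pp.
The labor force: 0.6 × 2.16 = 1.296 pp.
Output growth = 3.2 + 3.412 = 6.612%.

6.612%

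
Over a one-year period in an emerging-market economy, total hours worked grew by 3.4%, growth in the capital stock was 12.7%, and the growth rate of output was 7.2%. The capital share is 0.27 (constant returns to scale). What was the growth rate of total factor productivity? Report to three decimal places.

1.289%

Labor's share = 1 − 0.27 = 0.73.
The capital stock: 0.27 × 12.7 = 3.429 pp.
Total hours worked: 0.73 × 3.4 = 2.482 pp.
TFP growth = 7.2 − 5.911 = 1.289%.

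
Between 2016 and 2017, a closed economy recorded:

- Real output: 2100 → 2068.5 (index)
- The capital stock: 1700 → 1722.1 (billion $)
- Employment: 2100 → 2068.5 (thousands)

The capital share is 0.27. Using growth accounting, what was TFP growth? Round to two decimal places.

Real output growth = (2068.5 − 2100) / 2100 = -1.5%.
The capital stock growth = (1722.1 − 1700) / 1700 = 1.3%.
Employment growth = (2068.5 − 2100) / 2100 = -1.5%.
Labor's share = 1 − 0.27 = 0.73.
The capital stock: 0.27 × 1.3 = 0.351 pp.
Employment: 0.73 × (-1.5) = -1.095 pp.
TFP growth = -1.5 + 0.744 = -0.756%.

-0.76%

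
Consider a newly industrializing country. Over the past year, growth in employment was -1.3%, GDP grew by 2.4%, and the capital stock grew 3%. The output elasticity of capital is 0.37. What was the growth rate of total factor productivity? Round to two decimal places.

2.11%

Labor's share = 1 − 0.37 = 0.63.
The capital stock: 0.37 × 3 = 1.11 pp.
Employment: 0.63 × (-1.3) = -0.819 pp.
TFP growth = 2.4 − 0.291 = 2.109%.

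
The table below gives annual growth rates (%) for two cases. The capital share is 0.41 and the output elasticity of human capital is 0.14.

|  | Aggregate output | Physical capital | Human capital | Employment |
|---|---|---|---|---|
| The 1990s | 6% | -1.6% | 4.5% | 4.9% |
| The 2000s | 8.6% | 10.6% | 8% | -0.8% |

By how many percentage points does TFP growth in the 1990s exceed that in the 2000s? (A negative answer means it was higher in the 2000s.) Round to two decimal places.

0.33 percentage points

Labor's share = 1 − 0.41 − 0.14 = 0.45.
The 1990s: TFP = 6 + 0.656 − 0.63 − 2.205 = 3.821%.
The 2000s: TFP = 8.6 − 4.346 − 1.12 + 0.36 = 3.494%.
Difference = 3.821 − (3.494) = 0.327 pp.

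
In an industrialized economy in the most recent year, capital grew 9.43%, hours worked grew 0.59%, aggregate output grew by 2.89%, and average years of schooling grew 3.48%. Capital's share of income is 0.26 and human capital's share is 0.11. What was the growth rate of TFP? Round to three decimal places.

Labor's share = 1 − 0.26 − 0.11 = 0.63.
Capital: 0.26 × 9.43 = 2.4518 pp.
Average years of schooling: 0.11 × 3.48 = 0.3828 pp.
Hours worked: 0.63 × 0.59 = 0.3717 pp.
TFP growth = 2.89 − 3.2063 = -0.3163%.

-0.316%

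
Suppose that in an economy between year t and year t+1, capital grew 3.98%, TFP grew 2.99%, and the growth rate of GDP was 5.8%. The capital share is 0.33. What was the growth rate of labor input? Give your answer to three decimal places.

2.234%

Labor's share = 1 − 0.33 = 0.67.
gY = gA + 0.33×3.98 + 0.67×g.
0.67×g = 5.8 − 2.99 − 1.3134 = 1.4966.
g = 1.4966 / 0.67 = 2.23373%.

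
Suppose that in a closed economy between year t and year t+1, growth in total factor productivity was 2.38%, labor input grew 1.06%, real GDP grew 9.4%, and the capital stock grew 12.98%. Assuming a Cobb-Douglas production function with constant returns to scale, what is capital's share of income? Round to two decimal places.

gY = gA + α·gK + (1−α)·gL, so gY − gA − gL = α(gK − gL).
9.4 − 2.38 − 1.06 = α × (12.98 − 1.06).
5.96 = 11.92 α, so α = 0.5.

Capital's share of income is 0.50.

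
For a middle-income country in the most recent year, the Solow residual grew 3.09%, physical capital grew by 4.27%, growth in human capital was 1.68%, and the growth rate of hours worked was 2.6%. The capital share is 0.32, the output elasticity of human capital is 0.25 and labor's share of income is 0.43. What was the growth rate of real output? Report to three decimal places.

5.994%

Labor's share = 1 − 0.32 − 0.25 = 0.43.
Physical capital: 0.32 × 4.27 = 1.3664 pp.
Human capital: 0.25 × 1.68 = 0.42 pp.
Hours worked: 0.43 × 2.6 = 1.118 pp.
Output growth = 3.09 + 2.9044 = 5.9944%.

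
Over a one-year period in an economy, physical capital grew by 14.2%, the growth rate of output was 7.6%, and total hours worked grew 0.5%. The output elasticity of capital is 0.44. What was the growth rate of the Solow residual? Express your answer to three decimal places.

Labor's share = 1 − 0.44 = 0.56.
Physical capital: 0.44 × 14.2 = 6.248 pp.
Total hours worked: 0.56 × 0.5 = 0.28 pp.
TFP growth = 7.6 − 6.528 = 1.072%.

The Solow residual growth was 1.072%.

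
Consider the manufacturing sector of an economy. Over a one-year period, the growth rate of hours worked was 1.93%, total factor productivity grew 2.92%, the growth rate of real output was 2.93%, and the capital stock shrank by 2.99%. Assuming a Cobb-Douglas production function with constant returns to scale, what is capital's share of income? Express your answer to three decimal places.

gY = gA + α·gK + (1−α)·gL, so gY − gA − gL = α(gK − gL).
2.93 − 2.92 − 1.93 = α × (-2.99 − 1.93).
-1.92 = -4.92 α, so α = 0.39024.

Capital's share of income is 0.390.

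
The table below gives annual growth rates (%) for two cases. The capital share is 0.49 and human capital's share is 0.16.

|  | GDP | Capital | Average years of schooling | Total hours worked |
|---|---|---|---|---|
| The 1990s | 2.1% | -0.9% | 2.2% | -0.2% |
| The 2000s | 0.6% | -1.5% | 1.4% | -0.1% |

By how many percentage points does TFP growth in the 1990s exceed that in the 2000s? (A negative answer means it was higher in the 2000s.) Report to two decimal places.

Labor's share = 1 − 0.49 − 0.16 = 0.35.
The 1990s: TFP = 2.1 + 0.441 − 0.352 + 0.07 = 2.259%.
The 2000s: TFP = 0.6 + 0.735 − 0.224 + 0.035 = 1.146%.
Difference = 2.259 − (1.146) = 1.113 pp.

1.11 percentage points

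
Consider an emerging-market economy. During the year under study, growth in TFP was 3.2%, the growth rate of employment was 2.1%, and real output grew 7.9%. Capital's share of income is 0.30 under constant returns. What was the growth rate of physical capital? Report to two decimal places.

Physical capital growth was 10.77%.

Labor's share = 1 − 0.3 = 0.7.
gY = gA + 0.7×2.1 + 0.3×g.
0.3×g = 7.9 − 3.2 − 1.47 = 3.23.
g = 3.23 / 0.3 = 10.7667%.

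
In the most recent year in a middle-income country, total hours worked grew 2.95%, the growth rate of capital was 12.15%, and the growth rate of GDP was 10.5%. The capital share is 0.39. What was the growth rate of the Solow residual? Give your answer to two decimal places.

Labor's share = 1 − 0.39 = 0.61.
Capital: 0.39 × 12.15 = 4.7385 pp.
Total hours worked: 0.61 × 2.95 = 1.7995 pp.
TFP growth = 10.5 − 6.538 = 3.962%.

The Solow residual grew 3.96%.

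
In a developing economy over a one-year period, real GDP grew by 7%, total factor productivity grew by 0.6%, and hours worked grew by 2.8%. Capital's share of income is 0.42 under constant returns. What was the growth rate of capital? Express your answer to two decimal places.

11.37%

Labor's share = 1 − 0.42 = 0.58.
gY = gA + 0.58×2.8 + 0.42×g.
0.42×g = 7 − 0.6 − 1.624 = 4.776.
g = 4.776 / 0.42 = 11.3714%.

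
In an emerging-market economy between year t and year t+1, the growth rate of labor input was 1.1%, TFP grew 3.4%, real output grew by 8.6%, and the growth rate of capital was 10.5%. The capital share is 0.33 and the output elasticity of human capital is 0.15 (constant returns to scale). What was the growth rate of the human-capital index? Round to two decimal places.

Labor's share = 1 − 0.33 − 0.15 = 0.52.
gY = gA + 0.33×10.5 + 0.52×1.1 + 0.15×g.
0.15×g = 8.6 − 3.4 − 4.037 = 1.163.
g = 1.163 / 0.15 = 7.7533%.

7.75%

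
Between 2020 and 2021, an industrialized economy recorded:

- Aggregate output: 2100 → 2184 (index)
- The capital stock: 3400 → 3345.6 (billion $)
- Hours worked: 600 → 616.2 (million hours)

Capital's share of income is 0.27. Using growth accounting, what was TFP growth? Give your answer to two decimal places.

2.46%

Aggregate output growth = (2184 − 2100) / 2100 = 4%.
The capital stock growth = (3345.6 − 3400) / 3400 = -1.6%.
Hours worked growth = (616.2 − 600) / 600 = 2.7%.
Labor's share = 1 − 0.27 = 0.73.
The capital stock: 0.27 × (-1.6) = -0.432 pp.
Hours worked: 0.73 × 2.7 = 1.971 pp.
TFP growth = 4 − 1.539 = 2.461%.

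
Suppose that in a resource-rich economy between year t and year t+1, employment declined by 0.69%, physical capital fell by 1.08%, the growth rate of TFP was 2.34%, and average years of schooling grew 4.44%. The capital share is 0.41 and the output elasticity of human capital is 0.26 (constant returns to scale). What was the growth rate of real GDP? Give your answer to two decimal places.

2.82%

Labor's share = 1 − 0.41 − 0.26 = 0.33.
Physical capital: 0.41 × (-1.08) = -0.4428 pp.
Average years of schooling: 0.26 × 4.44 = 1.1544 pp.
Employment: 0.33 × (-0.69) = -0.2277 pp.
Output growth = 2.34 + 0.4839 = 2.8239%.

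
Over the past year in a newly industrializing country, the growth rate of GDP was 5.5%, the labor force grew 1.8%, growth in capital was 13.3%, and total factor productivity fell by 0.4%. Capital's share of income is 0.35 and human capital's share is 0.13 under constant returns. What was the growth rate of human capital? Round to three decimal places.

Labor's share = 1 − 0.35 − 0.13 = 0.52.
gY = gA + 0.35×13.3 + 0.52×1.8 + 0.13×g.
0.13×g = 5.5 + 0.4 − 5.591 = 0.309.
g = 0.309 / 0.13 = 2.37692%.

2.377%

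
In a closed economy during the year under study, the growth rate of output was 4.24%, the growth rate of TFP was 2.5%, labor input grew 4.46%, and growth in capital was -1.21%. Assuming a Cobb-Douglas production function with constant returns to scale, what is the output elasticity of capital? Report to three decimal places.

0.480

gY = gA + α·gK + (1−α)·gL, so gY − gA − gL = α(gK − gL).
4.24 − 2.5 − 4.46 = α × (-1.21 − 4.46).
-2.72 = -5.67 α, so α = 0.47972.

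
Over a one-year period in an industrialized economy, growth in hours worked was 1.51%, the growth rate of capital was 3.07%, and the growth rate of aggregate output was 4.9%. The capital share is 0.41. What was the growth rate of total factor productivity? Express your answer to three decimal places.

Labor's share = 1 − 0.41 = 0.59.
Capital: 0.41 × 3.07 = 1.2587 pp.
Hours worked: 0.59 × 1.51 = 0.8909 pp.
TFP growth = 4.9 − 2.1496 = 2.7504%.

2.750%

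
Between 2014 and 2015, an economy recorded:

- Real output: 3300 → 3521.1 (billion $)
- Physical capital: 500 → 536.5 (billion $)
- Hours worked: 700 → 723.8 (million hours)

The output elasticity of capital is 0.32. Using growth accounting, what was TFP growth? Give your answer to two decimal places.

2.05%

Real output growth = (3521.1 − 3300) / 3300 = 6.7%.
Physical capital growth = (536.5 − 500) / 500 = 7.3%.
Hours worked growth = (723.8 − 700) / 700 = 3.4%.
Labor's share = 1 − 0.32 = 0.68.
Physical capital: 0.32 × 7.3 = 2.336 pp.
Hours worked: 0.68 × 3.4 = 2.312 pp.
TFP growth = 6.7 − 4.648 = 2.052%.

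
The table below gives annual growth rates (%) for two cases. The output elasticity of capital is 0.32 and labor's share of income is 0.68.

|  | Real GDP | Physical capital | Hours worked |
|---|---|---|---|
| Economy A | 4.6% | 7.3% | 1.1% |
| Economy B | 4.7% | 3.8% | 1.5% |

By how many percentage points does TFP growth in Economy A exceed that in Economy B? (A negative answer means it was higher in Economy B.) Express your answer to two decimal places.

-0.95 percentage points

Labor's share = 1 − 0.32 = 0.68.
Economy A: TFP = 4.6 − 2.336 − 0.748 = 1.516%.
Economy B: TFP = 4.7 − 1.216 − 1.02 = 2.464%.
Difference = 1.516 − (2.464) = -0.948 pp.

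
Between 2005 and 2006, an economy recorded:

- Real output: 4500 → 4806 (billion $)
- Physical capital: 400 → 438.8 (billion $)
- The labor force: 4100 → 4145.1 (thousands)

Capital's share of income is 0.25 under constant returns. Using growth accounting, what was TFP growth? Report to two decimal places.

3.55%

Real output growth = (4806 − 4500) / 4500 = 6.8%.
Physical capital growth = (438.8 − 400) / 400 = 9.7%.
The labor force growth = (4145.1 − 4100) / 4100 = 1.1%.
Labor's share = 1 − 0.25 = 0.75.
Physical capital: 0.25 × 9.7 = 2.425 pp.
The labor force: 0.75 × 1.1 = 0.825 pp.
TFP growth = 6.8 − 3.25 = 3.55%.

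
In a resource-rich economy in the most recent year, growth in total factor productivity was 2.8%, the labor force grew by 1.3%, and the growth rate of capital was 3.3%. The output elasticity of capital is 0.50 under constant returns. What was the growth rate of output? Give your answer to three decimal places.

Labor's share = 1 − 0.5 = 0.5.
Capital: 0.5 × 3.3 = 1.65 pp.
The labor force: 0.5 × 1.3 = 0.65 pp.
Output growth = 2.8 + 2.3 = 5.1%.

5.100%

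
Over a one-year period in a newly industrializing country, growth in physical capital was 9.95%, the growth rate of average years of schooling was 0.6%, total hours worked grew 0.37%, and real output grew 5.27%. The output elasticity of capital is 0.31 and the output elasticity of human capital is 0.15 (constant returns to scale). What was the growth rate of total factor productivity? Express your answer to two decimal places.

Labor's share = 1 − 0.31 − 0.15 = 0.54.
Physical capital: 0.31 × 9.95 = 3.0845 pp.
Average years of schooling: 0.15 × 0.6 = 0.09 pp.
Total hours worked: 0.54 × 0.37 = 0.1998 pp.
TFP growth = 5.27 − 3.3743 = 1.8957%.

Total factor productivity grew 1.90%.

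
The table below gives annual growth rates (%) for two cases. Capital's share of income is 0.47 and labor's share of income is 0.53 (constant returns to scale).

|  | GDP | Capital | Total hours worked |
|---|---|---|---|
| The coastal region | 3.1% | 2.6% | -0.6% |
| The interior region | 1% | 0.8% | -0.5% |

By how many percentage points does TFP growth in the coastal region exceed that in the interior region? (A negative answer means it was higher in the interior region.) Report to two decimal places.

Labor's share = 1 − 0.47 = 0.53.
The coastal region: TFP = 3.1 − 1.222 + 0.318 = 2.196%.
The interior region: TFP = 1 − 0.376 + 0.265 = 0.889%.
Difference = 2.196 − (0.889) = 1.307 pp.

1.31 percentage points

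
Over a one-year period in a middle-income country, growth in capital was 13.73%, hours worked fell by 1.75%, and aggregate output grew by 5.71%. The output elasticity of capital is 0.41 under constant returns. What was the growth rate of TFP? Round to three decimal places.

Labor's share = 1 − 0.41 = 0.59.
Capital: 0.41 × 13.73 = 5.6293 pp.
Hours worked: 0.59 × (-1.75) = -1.0325 pp.
TFP growth = 5.71 − 4.5968 = 1.1132%.

TFP growth was 1.113%.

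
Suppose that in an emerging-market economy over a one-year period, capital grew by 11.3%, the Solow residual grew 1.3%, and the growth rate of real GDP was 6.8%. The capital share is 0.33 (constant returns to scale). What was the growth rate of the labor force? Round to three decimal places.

Labor's share = 1 − 0.33 = 0.67.
gY = gA + 0.33×11.3 + 0.67×g.
0.67×g = 6.8 − 1.3 − 3.729 = 1.771.
g = 1.771 / 0.67 = 2.64328%.

The labor force growth was 2.643%.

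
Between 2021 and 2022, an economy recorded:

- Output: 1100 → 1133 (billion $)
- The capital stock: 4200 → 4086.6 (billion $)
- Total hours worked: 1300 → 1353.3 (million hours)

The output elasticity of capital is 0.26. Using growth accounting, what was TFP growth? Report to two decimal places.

0.67%

Output growth = (1133 − 1100) / 1100 = 3%.
The capital stock growth = (4086.6 − 4200) / 4200 = -2.7%.
Total hours worked growth = (1353.3 − 1300) / 1300 = 4.1%.
Labor's share = 1 − 0.26 = 0.74.
The capital stock: 0.26 × (-2.7) = -0.702 pp.
Total hours worked: 0.74 × 4.1 = 3.034 pp.
TFP growth = 3 − 2.332 = 0.668%.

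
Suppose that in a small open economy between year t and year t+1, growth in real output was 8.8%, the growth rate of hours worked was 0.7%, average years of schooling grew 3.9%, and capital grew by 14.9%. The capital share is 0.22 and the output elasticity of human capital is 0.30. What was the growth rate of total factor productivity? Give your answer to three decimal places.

4.016%

Labor's share = 1 − 0.22 − 0.3 = 0.48.
Capital: 0.22 × 14.9 = 3.278 pp.
Average years of schooling: 0.3 × 3.9 = 1.17 pp.
Hours worked: 0.48 × 0.7 = 0.336 pp.
TFP growth = 8.8 − 4.784 = 4.016%.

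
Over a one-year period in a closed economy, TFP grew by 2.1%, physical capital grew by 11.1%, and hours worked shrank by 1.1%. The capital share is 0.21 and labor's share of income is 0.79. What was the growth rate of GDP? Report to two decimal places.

Labor's share = 1 − 0.21 = 0.79.
Physical capital: 0.21 × 11.1 = 2.331 pp.
Hours worked: 0.79 × (-1.1) = -0.869 pp.
Output growth = 2.1 + 1.462 = 3.562%.

3.56%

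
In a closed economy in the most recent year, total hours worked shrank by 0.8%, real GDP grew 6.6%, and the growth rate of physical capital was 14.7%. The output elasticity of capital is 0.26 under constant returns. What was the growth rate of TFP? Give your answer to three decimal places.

Labor's share = 1 − 0.26 = 0.74.
Physical capital: 0.26 × 14.7 = 3.822 pp.
Total hours worked: 0.74 × (-0.8) = -0.592 pp.
TFP growth = 6.6 − 3.23 = 3.37%.

3.370%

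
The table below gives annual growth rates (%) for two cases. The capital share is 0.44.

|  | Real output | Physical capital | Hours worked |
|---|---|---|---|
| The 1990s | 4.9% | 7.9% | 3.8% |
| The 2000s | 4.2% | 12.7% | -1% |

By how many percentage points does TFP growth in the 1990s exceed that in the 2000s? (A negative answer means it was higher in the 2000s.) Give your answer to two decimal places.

Labor's share = 1 − 0.44 = 0.56.
The 1990s: TFP = 4.9 − 3.476 − 2.128 = -0.704%.
The 2000s: TFP = 4.2 − 5.588 + 0.56 = -0.828%.
Difference = -0.704 − (-0.828) = 0.124 pp.

0.12 percentage points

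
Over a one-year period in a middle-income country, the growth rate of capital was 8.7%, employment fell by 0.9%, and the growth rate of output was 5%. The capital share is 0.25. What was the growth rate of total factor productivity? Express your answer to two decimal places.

Labor's share = 1 − 0.25 = 0.75.
Capital: 0.25 × 8.7 = 2.175 pp.
Employment: 0.75 × (-0.9) = -0.675 pp.
TFP growth = 5 − 1.5 = 3.5%.

3.50%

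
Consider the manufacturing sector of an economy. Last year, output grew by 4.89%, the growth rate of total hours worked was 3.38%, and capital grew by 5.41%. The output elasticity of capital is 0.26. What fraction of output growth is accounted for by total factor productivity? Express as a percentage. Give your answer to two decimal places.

Labor's share = 1 − 0.26 = 0.74.
Capital: 0.26 × 5.41 = 1.4066 pp.
Total hours worked: 0.74 × 3.38 = 2.5012 pp.
TFP growth = 4.89 − 3.9078 = 0.9822%.
TFP share of growth = 0.9822 / 4.89 × 100 = 20.0859%.

20.09%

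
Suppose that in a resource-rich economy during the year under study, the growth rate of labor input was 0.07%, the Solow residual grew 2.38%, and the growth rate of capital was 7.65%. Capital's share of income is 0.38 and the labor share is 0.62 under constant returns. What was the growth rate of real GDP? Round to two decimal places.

Labor's share = 1 − 0.38 = 0.62.
Capital: 0.38 × 7.65 = 2.907 pp.
Labor input: 0.62 × 0.07 = 0.0434 pp.
Output growth = 2.38 + 2.9504 = 5.3304%.

Real GDP growth was 5.33%.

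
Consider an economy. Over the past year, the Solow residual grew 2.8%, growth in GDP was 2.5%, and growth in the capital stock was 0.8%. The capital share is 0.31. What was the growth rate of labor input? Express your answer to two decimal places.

-0.79%

Labor's share = 1 − 0.31 = 0.69.
gY = gA + 0.31×0.8 + 0.69×g.
0.69×g = 2.5 − 2.8 − 0.248 = -0.548.
g = -0.548 / 0.69 = -0.7942%.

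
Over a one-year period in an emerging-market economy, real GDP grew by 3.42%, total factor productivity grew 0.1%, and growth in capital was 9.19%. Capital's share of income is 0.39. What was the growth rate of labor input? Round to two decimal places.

Labor's share = 1 − 0.39 = 0.61.
gY = gA + 0.39×9.19 + 0.61×g.
0.61×g = 3.42 − 0.1 − 3.5841 = -0.2641.
g = -0.2641 / 0.61 = -0.433%.

-0.43%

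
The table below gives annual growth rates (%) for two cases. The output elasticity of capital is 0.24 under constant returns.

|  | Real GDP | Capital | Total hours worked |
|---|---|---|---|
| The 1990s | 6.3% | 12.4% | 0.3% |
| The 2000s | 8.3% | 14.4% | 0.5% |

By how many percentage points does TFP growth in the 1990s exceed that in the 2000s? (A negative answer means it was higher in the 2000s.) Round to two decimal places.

-1.37 percentage points

Labor's share = 1 − 0.24 = 0.76.
The 1990s: TFP = 6.3 − 2.976 − 0.228 = 3.096%.
The 2000s: TFP = 8.3 − 3.456 − 0.38 = 4.464%.
Difference = 3.096 − (4.464) = -1.368 pp.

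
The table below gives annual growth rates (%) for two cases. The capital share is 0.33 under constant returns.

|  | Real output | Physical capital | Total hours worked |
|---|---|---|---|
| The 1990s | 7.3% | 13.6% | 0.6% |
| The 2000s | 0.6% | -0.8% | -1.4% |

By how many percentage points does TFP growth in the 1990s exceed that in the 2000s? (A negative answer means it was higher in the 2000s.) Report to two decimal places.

Labor's share = 1 − 0.33 = 0.67.
The 1990s: TFP = 7.3 − 4.488 − 0.402 = 2.41%.
The 2000s: TFP = 0.6 + 0.264 + 0.938 = 1.802%.
Difference = 2.41 − (1.802) = 0.608 pp.

0.61 percentage points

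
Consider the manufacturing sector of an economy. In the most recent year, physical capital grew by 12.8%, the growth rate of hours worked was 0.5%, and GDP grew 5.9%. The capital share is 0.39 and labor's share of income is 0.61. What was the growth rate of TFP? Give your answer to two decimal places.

Labor's share = 1 − 0.39 = 0.61.
Physical capital: 0.39 × 12.8 = 4.992 pp.
Hours worked: 0.61 × 0.5 = 0.305 pp.
TFP growth = 5.9 − 5.297 = 0.603%.

0.60%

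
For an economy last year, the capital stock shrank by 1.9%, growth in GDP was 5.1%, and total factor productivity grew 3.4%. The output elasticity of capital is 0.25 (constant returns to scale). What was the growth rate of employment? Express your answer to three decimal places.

2.900%

Labor's share = 1 − 0.25 = 0.75.
gY = gA + 0.25×(-1.9) + 0.75×g.
0.75×g = 5.1 − 3.4 + 0.475 = 2.175.
g = 2.175 / 0.75 = 2.9%.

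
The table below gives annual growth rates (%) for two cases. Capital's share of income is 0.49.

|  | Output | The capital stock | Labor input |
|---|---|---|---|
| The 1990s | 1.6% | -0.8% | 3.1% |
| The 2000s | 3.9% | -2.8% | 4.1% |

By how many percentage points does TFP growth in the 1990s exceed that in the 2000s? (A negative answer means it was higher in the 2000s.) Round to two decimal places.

Labor's share = 1 − 0.49 = 0.51.
The 1990s: TFP = 1.6 + 0.392 − 1.581 = 0.411%.
The 2000s: TFP = 3.9 + 1.372 − 2.091 = 3.181%.
Difference = 0.411 − (3.181) = -2.77 pp.

-2.77 percentage points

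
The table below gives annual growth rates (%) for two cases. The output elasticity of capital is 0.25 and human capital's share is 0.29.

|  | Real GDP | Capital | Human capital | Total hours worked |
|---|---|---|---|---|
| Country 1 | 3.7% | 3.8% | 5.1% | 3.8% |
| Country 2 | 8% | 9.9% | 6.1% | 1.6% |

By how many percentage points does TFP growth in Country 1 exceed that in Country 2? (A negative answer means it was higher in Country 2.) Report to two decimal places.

Labor's share = 1 − 0.25 − 0.29 = 0.46.
Country 1: TFP = 3.7 − 0.95 − 1.479 − 1.748 = -0.477%.
Country 2: TFP = 8 − 2.475 − 1.769 − 0.736 = 3.02%.
Difference = -0.477 − (3.02) = -3.497 pp.

-3.50 percentage points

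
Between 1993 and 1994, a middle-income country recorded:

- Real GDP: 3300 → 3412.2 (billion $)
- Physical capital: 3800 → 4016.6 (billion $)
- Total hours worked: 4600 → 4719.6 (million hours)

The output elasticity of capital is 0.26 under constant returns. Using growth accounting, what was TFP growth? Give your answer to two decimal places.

-0.01%

Real GDP growth = (3412.2 − 3300) / 3300 = 3.4%.
Physical capital growth = (4016.6 − 3800) / 3800 = 5.7%.
Total hours worked growth = (4719.6 − 4600) / 4600 = 2.6%.
Labor's share = 1 − 0.26 = 0.74.
Physical capital: 0.26 × 5.7 = 1.482 pp.
Total hours worked: 0.74 × 2.6 = 1.924 pp.
TFP growth = 3.4 − 3.406 = -0.006%.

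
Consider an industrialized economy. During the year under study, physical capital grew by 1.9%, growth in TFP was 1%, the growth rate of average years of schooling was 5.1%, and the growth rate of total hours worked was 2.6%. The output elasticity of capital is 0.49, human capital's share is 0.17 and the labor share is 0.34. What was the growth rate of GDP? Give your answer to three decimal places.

3.682%

Labor's share = 1 − 0.49 − 0.17 = 0.34.
Physical capital: 0.49 × 1.9 = 0.931 pp.
Average years of schooling: 0.17 × 5.1 = 0.867 pp.
Total hours worked: 0.34 × 2.6 = 0.884 pp.
Output growth = 1 + 2.682 = 3.682%.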